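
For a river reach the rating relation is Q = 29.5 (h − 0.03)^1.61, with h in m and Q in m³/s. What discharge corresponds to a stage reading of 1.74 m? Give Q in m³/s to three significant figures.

Q = 29.5 × (1.74 − 0.03)^1.61 = 29.5 × 1.71^1.61 = 69.98 m³/s

70.0 m³/s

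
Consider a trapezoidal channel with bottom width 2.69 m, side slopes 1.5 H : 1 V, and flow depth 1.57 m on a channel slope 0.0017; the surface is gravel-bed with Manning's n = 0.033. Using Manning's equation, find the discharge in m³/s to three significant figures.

9.55 m³/s

A = (b + z·y)·y = (2.69 + 1.5×1.57)×1.57 = 7.921 m²
P = b + 2y√(1+z²) = 2.69 + 2×1.57×√(1+1.5²) = 8.351 m
R = A/P = 7.921/8.351 = 0.9485 m
Q = (1/n)·A·R^(2/3)·S^(1/2) = (1/0.033) × 7.921 × 0.9485^(2/3) × 0.0017^(1/2) = 9.554 m³/s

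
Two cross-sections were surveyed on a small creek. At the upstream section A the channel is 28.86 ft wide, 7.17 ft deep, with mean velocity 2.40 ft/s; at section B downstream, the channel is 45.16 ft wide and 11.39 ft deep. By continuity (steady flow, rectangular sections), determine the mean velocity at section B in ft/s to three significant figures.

0.965 ft/s

Q = A₁V₁ = (28.86×7.17) × 2.40 = 496.6 ft³/s
A₂ = 45.16 × 11.39 = 514.4 ft²
V₂ = Q/A₂ = 496.6/514.4 = 0.9655 ft/s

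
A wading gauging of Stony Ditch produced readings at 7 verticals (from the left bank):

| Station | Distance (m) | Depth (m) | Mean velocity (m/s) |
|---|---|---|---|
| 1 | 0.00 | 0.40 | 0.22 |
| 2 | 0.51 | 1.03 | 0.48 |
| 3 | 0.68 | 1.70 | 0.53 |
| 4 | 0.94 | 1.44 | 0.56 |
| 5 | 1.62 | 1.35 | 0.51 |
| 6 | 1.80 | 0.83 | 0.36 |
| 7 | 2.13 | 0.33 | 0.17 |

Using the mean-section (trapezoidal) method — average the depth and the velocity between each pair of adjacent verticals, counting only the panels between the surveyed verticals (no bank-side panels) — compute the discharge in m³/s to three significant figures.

1.11 m³/s

Panel 1-2: Δb = 0.51 m, d̄ = (0.40+1.03)/2 = 0.715, v̄ = (0.22+0.48)/2 = 0.35 → q = 0.51×0.715×0.35 = 0.1276 m³/s
Panel 2-3: Δb = 0.17 m, d̄ = (1.03+1.70)/2 = 1.365, v̄ = (0.48+0.53)/2 = 0.505 → q = 0.17×1.365×0.505 = 0.1172 m³/s
Panel 3-4: Δb = 0.26 m, d̄ = (1.70+1.44)/2 = 1.57, v̄ = (0.53+0.56)/2 = 0.545 → q = 0.26×1.57×0.545 = 0.2225 m³/s
Panel 4-5: Δb = 0.68 m, d̄ = (1.44+1.35)/2 = 1.395, v̄ = (0.56+0.51)/2 = 0.535 → q = 0.68×1.395×0.535 = 0.5075 m³/s
Panel 5-6: Δb = 0.18 m, d̄ = (1.35+0.83)/2 = 1.09, v̄ = (0.51+0.36)/2 = 0.435 → q = 0.18×1.09×0.435 = 0.08535 m³/s
Panel 6-7: Δb = 0.33 m, d̄ = (0.83+0.33)/2 = 0.58, v̄ = (0.36+0.17)/2 = 0.265 → q = 0.33×0.58×0.265 = 0.05072 m³/s
Q = Σ q = 1.111 m³/s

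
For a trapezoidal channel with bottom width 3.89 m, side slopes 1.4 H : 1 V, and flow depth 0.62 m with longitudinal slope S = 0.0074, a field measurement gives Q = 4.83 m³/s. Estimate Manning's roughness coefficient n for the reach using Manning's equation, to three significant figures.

0.0326

A = (b + z·y)·y = (3.89 + 1.4×0.62)×0.62 = 2.950 m²
P = b + 2y√(1+z²) = 3.89 + 2×0.62×√(1+1.4²) = 6.023 m
R = A/P = 2.950/6.023 = 0.4898 m
n = (1/Q)·A·R^(2/3)·S^(1/2) = (1/4.83) × 2.950 × 0.6213 × 0.08602 = 0.03264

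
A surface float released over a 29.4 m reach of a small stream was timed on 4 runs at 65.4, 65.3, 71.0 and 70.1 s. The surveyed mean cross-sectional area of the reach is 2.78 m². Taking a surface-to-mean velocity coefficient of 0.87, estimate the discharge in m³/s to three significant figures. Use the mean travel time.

t̄ = (65.4 + 65.3 + 71.0 + 70.1) / 4 = 67.95 s
v_surface = L / t̄ = 29.4 / 67.95 = 0.4327 m/s
v_mean = 0.87 × 0.4327 = 0.3764 m/s
Q = A × v_mean = 2.78 × 0.3764 = 1.046 m³/s

1.05 m³/s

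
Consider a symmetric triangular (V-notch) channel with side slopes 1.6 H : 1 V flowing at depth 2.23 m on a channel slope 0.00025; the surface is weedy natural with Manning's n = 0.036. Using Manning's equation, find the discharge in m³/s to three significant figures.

A = z·y² = 1.6×2.23² = 7.957 m²
P = 2y√(1+z²) = 2×2.23×√(1+1.6²) = 8.415 m
R = A/P = 7.957/8.415 = 0.9455 m
Q = (1/n)·A·R^(2/3)·S^(1/2) = (1/0.036) × 7.957 × 0.9455^(2/3) × 0.00025^(1/2) = 3.366 m³/s

3.37 m³/s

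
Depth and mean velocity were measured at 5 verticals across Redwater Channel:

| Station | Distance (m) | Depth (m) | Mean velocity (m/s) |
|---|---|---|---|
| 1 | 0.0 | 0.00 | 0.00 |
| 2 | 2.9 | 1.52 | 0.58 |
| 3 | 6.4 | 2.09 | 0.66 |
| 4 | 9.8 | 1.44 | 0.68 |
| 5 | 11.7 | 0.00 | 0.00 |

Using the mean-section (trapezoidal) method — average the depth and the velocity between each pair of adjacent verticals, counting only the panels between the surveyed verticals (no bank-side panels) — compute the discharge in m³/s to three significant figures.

Panel 1-2: Δb = 2.9 m, d̄ = (0.00+1.52)/2 = 0.76, v̄ = (0.00+0.58)/2 = 0.29 → q = 2.9×0.76×0.29 = 0.6392 m³/s
Panel 2-3: Δb = 3.5 m, d̄ = (1.52+2.09)/2 = 1.805, v̄ = (0.58+0.66)/2 = 0.62 → q = 3.5×1.805×0.62 = 3.917 m³/s
Panel 3-4: Δb = 3.4 m, d̄ = (2.09+1.44)/2 = 1.765, v̄ = (0.66+0.68)/2 = 0.67 → q = 3.4×1.765×0.67 = 4.021 m³/s
Panel 4-5: Δb = 1.9 m, d̄ = (1.44+0.00)/2 = 0.72, v̄ = (0.68+0.00)/2 = 0.34 → q = 1.9×0.72×0.34 = 0.4651 m³/s
Q = Σ q = 9.042 m³/s

9.04 m³/s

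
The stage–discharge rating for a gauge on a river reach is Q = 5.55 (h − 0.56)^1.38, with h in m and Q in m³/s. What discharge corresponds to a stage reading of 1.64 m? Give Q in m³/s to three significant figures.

Q = 5.55 × (1.64 − 0.56)^1.38 = 5.55 × 1.08^1.38 = 6.172 m³/s

6.17 m³/s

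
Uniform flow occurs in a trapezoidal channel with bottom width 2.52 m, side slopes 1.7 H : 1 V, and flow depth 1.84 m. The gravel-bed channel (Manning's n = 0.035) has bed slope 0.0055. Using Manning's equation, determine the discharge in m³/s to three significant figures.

A = (b + z·y)·y = (2.52 + 1.7×1.84)×1.84 = 10.39 m²
P = b + 2y√(1+z²) = 2.52 + 2×1.84×√(1+1.7²) = 9.778 m
R = A/P = 10.39/9.778 = 1.063 m
Q = (1/n)·A·R^(2/3)·S^(1/2) = (1/0.035) × 10.39 × 1.063^(2/3) × 0.0055^(1/2) = 22.93 m³/s

22.9 m³/s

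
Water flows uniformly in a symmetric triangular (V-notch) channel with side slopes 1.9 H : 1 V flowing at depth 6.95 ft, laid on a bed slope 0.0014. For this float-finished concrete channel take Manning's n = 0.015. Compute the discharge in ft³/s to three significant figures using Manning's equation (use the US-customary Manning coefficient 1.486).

719 ft³/s

A = z·y² = 1.9×6.95² = 91.77 ft²
P = 2y√(1+z²) = 2×6.95×√(1+1.9²) = 29.84 ft
R = A/P = 91.77/29.84 = 3.075 ft
Q = (1.486/n)·A·R^(2/3)·S^(1/2) = (1.486/0.015) × 91.77 × 3.075^(2/3) × 0.0014^(1/2) = 719.4 ft³/s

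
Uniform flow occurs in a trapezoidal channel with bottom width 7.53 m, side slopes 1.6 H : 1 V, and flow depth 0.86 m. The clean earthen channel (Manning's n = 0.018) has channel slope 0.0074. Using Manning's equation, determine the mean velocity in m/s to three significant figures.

A = (b + z·y)·y = (7.53 + 1.6×0.86)×0.86 = 7.659 m²
P = b + 2y√(1+z²) = 7.53 + 2×0.86×√(1+1.6²) = 10.78 m
R = A/P = 7.659/10.78 = 0.7108 m
Q = (1/n)·A·R^(2/3)·S^(1/2) = (1/0.018) × 7.659 × 0.7108^(2/3) × 0.0074^(1/2) = 29.15 m³/s
V = Q/A = 29.15/7.659 = 3.806 m/s

3.81 m/s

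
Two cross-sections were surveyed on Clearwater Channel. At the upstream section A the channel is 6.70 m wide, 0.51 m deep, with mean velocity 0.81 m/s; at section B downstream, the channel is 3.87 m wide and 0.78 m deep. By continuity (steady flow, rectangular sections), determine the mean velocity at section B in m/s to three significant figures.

Q = A₁V₁ = (6.70×0.51) × 0.81 = 2.768 m³/s
A₂ = 3.87 × 0.78 = 3.019 m²
V₂ = Q/A₂ = 2.768/3.019 = 0.9169 m/s

0.917 m/s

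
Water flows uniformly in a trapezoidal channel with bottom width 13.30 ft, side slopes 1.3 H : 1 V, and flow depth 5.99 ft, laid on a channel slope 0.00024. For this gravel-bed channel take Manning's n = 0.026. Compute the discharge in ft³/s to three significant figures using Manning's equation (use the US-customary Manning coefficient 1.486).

274 ft³/s

A = (b + z·y)·y = (13.30 + 1.3×5.99)×5.99 = 126.3 ft²
P = b + 2y√(1+z²) = 13.30 + 2×5.99×√(1+1.3²) = 32.95 ft
R = A/P = 126.3/32.95 = 3.834 ft
Q = (1.486/n)·A·R^(2/3)·S^(1/2) = (1.486/0.026) × 126.3 × 3.834^(2/3) × 0.00024^(1/2) = 273.9 ft³/s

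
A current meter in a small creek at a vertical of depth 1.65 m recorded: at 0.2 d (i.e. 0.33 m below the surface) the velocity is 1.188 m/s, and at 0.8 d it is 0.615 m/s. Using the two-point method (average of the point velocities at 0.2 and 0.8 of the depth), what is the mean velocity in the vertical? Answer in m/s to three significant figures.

v̄ = (1.188 + 0.615) / 2 = 0.9015 m/s

0.902 m/s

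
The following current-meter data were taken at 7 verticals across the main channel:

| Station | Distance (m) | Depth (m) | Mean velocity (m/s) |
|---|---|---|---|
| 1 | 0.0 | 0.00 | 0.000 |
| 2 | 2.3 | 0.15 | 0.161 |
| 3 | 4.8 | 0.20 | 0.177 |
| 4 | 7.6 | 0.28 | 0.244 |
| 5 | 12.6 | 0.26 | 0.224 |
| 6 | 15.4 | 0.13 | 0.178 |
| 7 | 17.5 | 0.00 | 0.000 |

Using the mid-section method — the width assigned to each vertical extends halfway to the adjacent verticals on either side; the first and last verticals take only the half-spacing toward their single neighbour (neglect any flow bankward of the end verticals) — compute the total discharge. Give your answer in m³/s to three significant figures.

0.702 m³/s

w_2 = (4.8 − 0.0)/2 = 2.4 m; q_2 = 0.161 × 0.15 × 2.4 = 0.05796 m³/s
w_3 = (7.6 − 2.3)/2 = 2.65 m; q_3 = 0.177 × 0.20 × 2.65 = 0.09381 m³/s
w_4 = (12.6 − 4.8)/2 = 3.9 m; q_4 = 0.244 × 0.28 × 3.9 = 0.2664 m³/s
w_5 = (15.4 − 7.6)/2 = 3.9 m; q_5 = 0.224 × 0.26 × 3.9 = 0.2271 m³/s
w_6 = (17.5 − 12.6)/2 = 2.45 m; q_6 = 0.178 × 0.13 × 2.45 = 0.05669 m³/s
Stations 1, 7 contribute zero (depth or velocity is 0).
Q = Σ qᵢ = 0.7020 m³/s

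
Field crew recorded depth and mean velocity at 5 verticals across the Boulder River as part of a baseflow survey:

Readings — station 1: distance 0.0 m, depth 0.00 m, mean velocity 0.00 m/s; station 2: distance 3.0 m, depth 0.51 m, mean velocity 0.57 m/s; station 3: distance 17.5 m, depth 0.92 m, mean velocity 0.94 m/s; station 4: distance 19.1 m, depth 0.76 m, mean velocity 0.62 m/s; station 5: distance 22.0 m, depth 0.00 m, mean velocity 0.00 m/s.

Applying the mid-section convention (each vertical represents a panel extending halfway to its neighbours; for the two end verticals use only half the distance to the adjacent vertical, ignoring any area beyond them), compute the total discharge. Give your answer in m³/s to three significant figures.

10.6 m³/s

w_2 = (17.5 − 0.0)/2 = 8.75 m; q_2 = 0.57 × 0.51 × 8.75 = 2.544 m³/s
w_3 = (19.1 − 3.0)/2 = 8.05 m; q_3 = 0.94 × 0.92 × 8.05 = 6.962 m³/s
w_4 = (22.0 − 17.5)/2 = 2.25 m; q_4 = 0.62 × 0.76 × 2.25 = 1.060 m³/s
Stations 1, 5 contribute zero (depth or velocity is 0).
Q = Σ qᵢ = 10.57 m³/s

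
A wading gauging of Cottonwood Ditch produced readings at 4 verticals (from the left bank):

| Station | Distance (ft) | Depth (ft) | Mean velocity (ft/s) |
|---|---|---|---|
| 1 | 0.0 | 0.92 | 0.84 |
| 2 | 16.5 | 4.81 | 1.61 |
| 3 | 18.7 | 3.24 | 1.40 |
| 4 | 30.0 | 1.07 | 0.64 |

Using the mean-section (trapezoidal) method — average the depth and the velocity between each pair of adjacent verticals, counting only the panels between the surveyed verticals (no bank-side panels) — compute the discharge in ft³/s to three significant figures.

96.1 ft³/s

Panel 1-2: Δb = 16.5 ft, d̄ = (0.92+4.81)/2 = 2.865, v̄ = (0.84+1.61)/2 = 1.225 → q = 16.5×2.865×1.225 = 57.91 ft³/s
Panel 2-3: Δb = 2.2 ft, d̄ = (4.81+3.24)/2 = 4.025, v̄ = (1.61+1.40)/2 = 1.505 → q = 2.2×4.025×1.505 = 13.33 ft³/s
Panel 3-4: Δb = 11.3 ft, d̄ = (3.24+1.07)/2 = 2.155, v̄ = (1.40+0.64)/2 = 1.02 → q = 11.3×2.155×1.02 = 24.84 ft³/s
Q = Σ q = 96.07 ft³/s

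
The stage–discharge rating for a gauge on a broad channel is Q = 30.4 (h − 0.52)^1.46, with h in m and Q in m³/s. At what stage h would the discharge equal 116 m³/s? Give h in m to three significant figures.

3.02 m

h − h₀ = (Q/C)^(1/b) = (116/30.4)^(1/1.46) = 2.502 m
h = 0.52 + 2.502 = 3.022 m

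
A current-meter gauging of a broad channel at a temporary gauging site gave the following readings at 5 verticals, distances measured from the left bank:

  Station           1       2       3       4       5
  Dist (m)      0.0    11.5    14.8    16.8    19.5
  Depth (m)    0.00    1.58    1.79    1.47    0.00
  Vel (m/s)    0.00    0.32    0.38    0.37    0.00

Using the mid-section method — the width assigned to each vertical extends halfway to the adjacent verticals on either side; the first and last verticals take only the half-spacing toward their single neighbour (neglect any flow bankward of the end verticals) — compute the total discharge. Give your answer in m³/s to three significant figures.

6.82 m³/s

w_2 = (14.8 − 0.0)/2 = 7.4 m; q_2 = 0.32 × 1.58 × 7.4 = 3.741 m³/s
w_3 = (16.8 − 11.5)/2 = 2.65 m; q_3 = 0.38 × 1.79 × 2.65 = 1.803 m³/s
w_4 = (19.5 − 14.8)/2 = 2.35 m; q_4 = 0.37 × 1.47 × 2.35 = 1.278 m³/s
Stations 1, 5 contribute zero (depth or velocity is 0).
Q = Σ qᵢ = 6.822 m³/s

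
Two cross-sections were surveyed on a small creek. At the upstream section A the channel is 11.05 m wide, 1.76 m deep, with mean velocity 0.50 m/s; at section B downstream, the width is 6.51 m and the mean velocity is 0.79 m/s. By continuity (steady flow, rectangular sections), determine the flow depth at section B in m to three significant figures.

Q = A₁V₁ = (11.05×1.76) × 0.50 = 9.724 m³/s
d₂ = Q/(b₂ V₂) = 9.724/(6.51×0.79) = 1.891 m

1.89 m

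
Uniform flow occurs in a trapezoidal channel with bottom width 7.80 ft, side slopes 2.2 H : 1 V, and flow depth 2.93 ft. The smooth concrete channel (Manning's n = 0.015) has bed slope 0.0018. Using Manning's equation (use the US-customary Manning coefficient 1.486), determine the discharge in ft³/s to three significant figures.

269 ft³/s

A = (b + z·y)·y = (7.80 + 2.2×2.93)×2.93 = 41.74 ft²
P = b + 2y√(1+z²) = 7.80 + 2×2.93×√(1+2.2²) = 21.96 ft
R = A/P = 41.74/21.96 = 1.901 ft
Q = (1.486/n)·A·R^(2/3)·S^(1/2) = (1.486/0.015) × 41.74 × 1.901^(2/3) × 0.0018^(1/2) = 269.2 ft³/s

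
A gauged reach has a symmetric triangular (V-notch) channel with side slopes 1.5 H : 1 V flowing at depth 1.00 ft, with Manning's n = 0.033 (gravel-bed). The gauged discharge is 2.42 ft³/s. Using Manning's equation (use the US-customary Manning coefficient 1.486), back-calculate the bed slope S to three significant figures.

0.00413

A = z·y² = 1.5×1.00² = 1.500 ft²
P = 2y√(1+z²) = 2×1.00×√(1+1.5²) = 3.606 ft
R = A/P = 1.500/3.606 = 0.4160 ft
S = (Q·n / (1.486·A·R^(2/3)))² = (2.42×0.033 / (1.486×1.500×0.5573))² = 0.004133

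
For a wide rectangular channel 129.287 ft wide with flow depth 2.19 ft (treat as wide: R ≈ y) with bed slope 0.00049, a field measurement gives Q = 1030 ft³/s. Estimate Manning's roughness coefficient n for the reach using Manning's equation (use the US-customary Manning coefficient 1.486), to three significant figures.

A = b·y = 129.287 × 2.19 = 283.1 ft²
Wide channel: R ≈ y = 2.19 ft
n = (1.486/Q)·A·R^(2/3)·S^(1/2) = (1.486/1030) × 283.1 × 1.686 × 0.02214 = 0.01525

0.0152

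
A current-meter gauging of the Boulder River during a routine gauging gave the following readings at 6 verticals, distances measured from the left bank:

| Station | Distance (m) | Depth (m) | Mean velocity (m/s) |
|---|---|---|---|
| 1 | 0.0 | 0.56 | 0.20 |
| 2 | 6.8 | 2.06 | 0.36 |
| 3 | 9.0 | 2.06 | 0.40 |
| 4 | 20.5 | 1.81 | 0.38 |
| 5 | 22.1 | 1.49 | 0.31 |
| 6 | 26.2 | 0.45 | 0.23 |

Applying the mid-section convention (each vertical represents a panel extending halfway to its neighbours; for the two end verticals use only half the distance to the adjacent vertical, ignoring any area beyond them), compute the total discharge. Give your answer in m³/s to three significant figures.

w_1 = (6.8 − 0.0)/2 = 3.4 m; q_1 = 0.20 × 0.56 × 3.4 = 0.3808 m³/s
w_2 = (9.0 − 0.0)/2 = 4.5 m; q_2 = 0.36 × 2.06 × 4.5 = 3.337 m³/s
w_3 = (20.5 − 6.8)/2 = 6.85 m; q_3 = 0.40 × 2.06 × 6.85 = 5.644 m³/s
w_4 = (22.1 − 9.0)/2 = 6.55 m; q_4 = 0.38 × 1.81 × 6.55 = 4.505 m³/s
w_5 = (26.2 − 20.5)/2 = 2.85 m; q_5 = 0.31 × 1.49 × 2.85 = 1.316 m³/s
w_6 = (26.2 − 22.1)/2 = 2.05 m; q_6 = 0.23 × 0.45 × 2.05 = 0.2122 m³/s
Q = Σ qᵢ = 15.40 m³/s

15.4 m³/s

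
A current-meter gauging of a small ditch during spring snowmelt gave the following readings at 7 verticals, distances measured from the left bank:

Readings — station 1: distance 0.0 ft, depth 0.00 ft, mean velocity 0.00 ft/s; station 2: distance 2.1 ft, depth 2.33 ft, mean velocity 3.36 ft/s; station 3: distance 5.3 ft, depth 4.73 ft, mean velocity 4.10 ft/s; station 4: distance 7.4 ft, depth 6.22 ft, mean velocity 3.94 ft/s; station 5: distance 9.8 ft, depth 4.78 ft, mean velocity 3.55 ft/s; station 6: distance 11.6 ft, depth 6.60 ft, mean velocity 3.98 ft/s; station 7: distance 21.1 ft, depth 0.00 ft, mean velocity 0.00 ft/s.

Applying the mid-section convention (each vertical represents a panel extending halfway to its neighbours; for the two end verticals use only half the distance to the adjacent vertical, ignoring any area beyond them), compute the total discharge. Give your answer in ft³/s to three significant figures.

311 ft³/s

w_2 = (5.3 − 0.0)/2 = 2.65 ft; q_2 = 3.36 × 2.33 × 2.65 = 20.75 ft³/s
w_3 = (7.4 − 2.1)/2 = 2.65 ft; q_3 = 4.10 × 4.73 × 2.65 = 51.39 ft³/s
w_4 = (9.8 − 5.3)/2 = 2.25 ft; q_4 = 3.94 × 6.22 × 2.25 = 55.14 ft³/s
w_5 = (11.6 − 7.4)/2 = 2.1 ft; q_5 = 3.55 × 4.78 × 2.1 = 35.63 ft³/s
w_6 = (21.1 − 9.8)/2 = 5.65 ft; q_6 = 3.98 × 6.60 × 5.65 = 148.4 ft³/s
Stations 1, 7 contribute zero (depth or velocity is 0).
Q = Σ qᵢ = 311.3 ft³/s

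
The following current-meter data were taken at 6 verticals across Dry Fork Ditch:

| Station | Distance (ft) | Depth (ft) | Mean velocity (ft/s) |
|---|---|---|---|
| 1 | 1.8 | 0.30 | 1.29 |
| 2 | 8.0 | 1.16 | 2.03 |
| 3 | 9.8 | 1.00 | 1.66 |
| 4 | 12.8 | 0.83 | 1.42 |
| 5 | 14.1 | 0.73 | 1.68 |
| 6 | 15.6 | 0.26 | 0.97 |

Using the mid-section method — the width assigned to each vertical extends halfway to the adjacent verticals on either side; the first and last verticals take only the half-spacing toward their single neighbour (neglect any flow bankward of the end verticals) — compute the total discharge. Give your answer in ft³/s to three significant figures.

w_1 = (8.0 − 1.8)/2 = 3.1 ft; q_1 = 1.29 × 0.30 × 3.1 = 1.200 ft³/s
w_2 = (9.8 − 1.8)/2 = 4 ft; q_2 = 2.03 × 1.16 × 4 = 9.419 ft³/s
w_3 = (12.8 − 8.0)/2 = 2.4 ft; q_3 = 1.66 × 1.00 × 2.4 = 3.984 ft³/s
w_4 = (14.1 − 9.8)/2 = 2.15 ft; q_4 = 1.42 × 0.83 × 2.15 = 2.534 ft³/s
w_5 = (15.6 − 12.8)/2 = 1.4 ft; q_5 = 1.68 × 0.73 × 1.4 = 1.717 ft³/s
w_6 = (15.6 − 14.1)/2 = 0.75 ft; q_6 = 0.97 × 0.26 × 0.75 = 0.1892 ft³/s
Q = Σ qᵢ = 19.04 ft³/s

19.0 ft³/s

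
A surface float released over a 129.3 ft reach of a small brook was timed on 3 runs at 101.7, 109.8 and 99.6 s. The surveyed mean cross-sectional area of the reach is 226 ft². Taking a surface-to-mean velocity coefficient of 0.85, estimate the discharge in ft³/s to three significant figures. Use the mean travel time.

t̄ = (101.7 + 109.8 + 99.6) / 3 = 103.7 s
v_surface = L / t̄ = 129.3 / 103.7 = 1.247 ft/s
v_mean = 0.85 × 1.247 = 1.060 ft/s
Q = A × v_mean = 226 × 1.060 = 239.5 ft³/s

240 ft³/s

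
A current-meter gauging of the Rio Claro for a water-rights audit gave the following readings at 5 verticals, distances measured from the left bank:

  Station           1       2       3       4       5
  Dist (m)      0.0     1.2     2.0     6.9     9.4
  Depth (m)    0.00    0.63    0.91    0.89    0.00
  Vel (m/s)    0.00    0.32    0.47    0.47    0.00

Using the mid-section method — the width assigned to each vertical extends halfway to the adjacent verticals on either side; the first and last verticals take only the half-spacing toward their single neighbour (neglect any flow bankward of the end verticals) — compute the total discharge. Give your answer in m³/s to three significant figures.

2.97 m³/s

w_2 = (2.0 − 0.0)/2 = 1 m; q_2 = 0.32 × 0.63 × 1 = 0.2016 m³/s
w_3 = (6.9 − 1.2)/2 = 2.85 m; q_3 = 0.47 × 0.91 × 2.85 = 1.219 m³/s
w_4 = (9.4 − 2.0)/2 = 3.7 m; q_4 = 0.47 × 0.89 × 3.7 = 1.548 m³/s
Stations 1, 5 contribute zero (depth or velocity is 0).
Q = Σ qᵢ = 2.968 m³/s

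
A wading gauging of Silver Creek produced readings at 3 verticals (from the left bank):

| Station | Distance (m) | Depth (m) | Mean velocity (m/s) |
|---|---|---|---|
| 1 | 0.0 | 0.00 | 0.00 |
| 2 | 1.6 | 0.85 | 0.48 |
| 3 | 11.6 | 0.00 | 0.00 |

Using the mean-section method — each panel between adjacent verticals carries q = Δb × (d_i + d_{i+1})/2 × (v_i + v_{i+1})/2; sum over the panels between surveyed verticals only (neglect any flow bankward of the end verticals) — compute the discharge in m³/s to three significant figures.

Panel 1-2: Δb = 1.6 m, d̄ = (0.00+0.85)/2 = 0.425, v̄ = (0.00+0.48)/2 = 0.24 → q = 1.6×0.425×0.24 = 0.1632 m³/s
Panel 2-3: Δb = 10 m, d̄ = (0.85+0.00)/2 = 0.425, v̄ = (0.48+0.00)/2 = 0.24 → q = 10×0.425×0.24 = 1.020 m³/s
Q = Σ q = 1.183 m³/s

1.18 m³/s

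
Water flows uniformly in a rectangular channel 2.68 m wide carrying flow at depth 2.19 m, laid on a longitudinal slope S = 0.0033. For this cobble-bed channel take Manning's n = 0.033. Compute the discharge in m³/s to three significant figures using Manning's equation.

9.03 m³/s

A = b·y = 2.68 × 2.19 = 5.869 m²
P = b + 2y = 2.68 + 2×2.19 = 7.060 m
R = A/P = 5.869/7.060 = 0.8313 m
Q = (1/n)·A·R^(2/3)·S^(1/2) = (1/0.033) × 5.869 × 0.8313^(2/3) × 0.0033^(1/2) = 9.033 m³/s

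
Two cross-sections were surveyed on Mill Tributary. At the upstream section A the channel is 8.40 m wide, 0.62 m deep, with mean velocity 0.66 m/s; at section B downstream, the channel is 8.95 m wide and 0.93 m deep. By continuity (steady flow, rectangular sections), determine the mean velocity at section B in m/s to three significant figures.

Q = A₁V₁ = (8.40×0.62) × 0.66 = 3.437 m³/s
A₂ = 8.95 × 0.93 = 8.324 m²
V₂ = Q/A₂ = 3.437/8.324 = 0.4130 m/s

0.413 m/s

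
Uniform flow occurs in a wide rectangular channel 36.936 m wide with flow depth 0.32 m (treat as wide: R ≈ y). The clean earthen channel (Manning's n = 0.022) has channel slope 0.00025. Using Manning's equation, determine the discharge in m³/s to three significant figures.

A = b·y = 36.936 × 0.32 = 11.82 m²
Wide channel: R ≈ y = 0.32 m
Q = (1/n)·A·R^(2/3)·S^(1/2) = (1/0.022) × 11.82 × 0.3200^(2/3) × 0.00025^(1/2) = 3.974 m³/s

3.97 m³/s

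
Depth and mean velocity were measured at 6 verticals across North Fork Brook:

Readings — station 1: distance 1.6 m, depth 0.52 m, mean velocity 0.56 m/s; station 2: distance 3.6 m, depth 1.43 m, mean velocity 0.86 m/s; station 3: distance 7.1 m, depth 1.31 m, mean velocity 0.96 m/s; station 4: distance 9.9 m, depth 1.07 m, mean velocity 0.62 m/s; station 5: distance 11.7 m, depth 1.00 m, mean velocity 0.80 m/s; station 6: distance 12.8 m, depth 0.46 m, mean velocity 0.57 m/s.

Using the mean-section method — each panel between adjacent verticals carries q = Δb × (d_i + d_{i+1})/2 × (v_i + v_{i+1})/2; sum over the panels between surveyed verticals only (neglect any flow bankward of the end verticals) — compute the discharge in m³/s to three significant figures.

Panel 1-2: Δb = 2 m, d̄ = (0.52+1.43)/2 = 0.975, v̄ = (0.56+0.86)/2 = 0.71 → q = 2×0.975×0.71 = 1.385 m³/s
Panel 2-3: Δb = 3.5 m, d̄ = (1.43+1.31)/2 = 1.37, v̄ = (0.86+0.96)/2 = 0.91 → q = 3.5×1.37×0.91 = 4.363 m³/s
Panel 3-4: Δb = 2.8 m, d̄ = (1.31+1.07)/2 = 1.19, v̄ = (0.96+0.62)/2 = 0.79 → q = 2.8×1.19×0.79 = 2.632 m³/s
Panel 4-5: Δb = 1.8 m, d̄ = (1.07+1.00)/2 = 1.035, v̄ = (0.62+0.80)/2 = 0.71 → q = 1.8×1.035×0.71 = 1.323 m³/s
Panel 5-6: Δb = 1.1 m, d̄ = (1.00+0.46)/2 = 0.73, v̄ = (0.80+0.57)/2 = 0.685 → q = 1.1×0.73×0.685 = 0.5501 m³/s
Q = Σ q = 10.25 m³/s

10.3 m³/s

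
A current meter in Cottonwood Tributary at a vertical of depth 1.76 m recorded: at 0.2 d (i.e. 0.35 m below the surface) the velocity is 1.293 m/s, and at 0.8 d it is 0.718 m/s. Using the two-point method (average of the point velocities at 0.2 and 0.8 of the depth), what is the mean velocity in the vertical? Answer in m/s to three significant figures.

1.01 m/s

v̄ = (1.293 + 0.718) / 2 = 1.006 m/s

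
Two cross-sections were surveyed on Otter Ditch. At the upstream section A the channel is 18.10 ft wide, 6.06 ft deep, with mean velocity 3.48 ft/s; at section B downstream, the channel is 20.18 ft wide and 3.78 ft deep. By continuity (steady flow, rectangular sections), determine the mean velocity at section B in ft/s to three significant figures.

5.00 ft/s

Q = A₁V₁ = (18.10×6.06) × 3.48 = 381.7 ft³/s
A₂ = 20.18 × 3.78 = 76.28 ft²
V₂ = Q/A₂ = 381.7/76.28 = 5.004 ft/s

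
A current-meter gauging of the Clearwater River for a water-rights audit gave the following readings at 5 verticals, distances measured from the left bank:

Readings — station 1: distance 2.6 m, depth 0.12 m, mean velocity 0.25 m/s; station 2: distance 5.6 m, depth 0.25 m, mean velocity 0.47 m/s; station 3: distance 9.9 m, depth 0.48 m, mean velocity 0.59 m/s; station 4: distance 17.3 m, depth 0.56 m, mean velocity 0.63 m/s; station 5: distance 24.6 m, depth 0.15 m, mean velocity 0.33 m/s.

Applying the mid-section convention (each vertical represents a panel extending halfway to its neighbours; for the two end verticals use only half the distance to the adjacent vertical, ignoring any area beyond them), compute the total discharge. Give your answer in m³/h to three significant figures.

17700 m³/h

w_1 = (5.6 − 2.6)/2 = 1.5 m; q_1 = 0.25 × 0.12 × 1.5 = 0.04500 m³/s
w_2 = (9.9 − 2.6)/2 = 3.65 m; q_2 = 0.47 × 0.25 × 3.65 = 0.4289 m³/s
w_3 = (17.3 − 5.6)/2 = 5.85 m; q_3 = 0.59 × 0.48 × 5.85 = 1.657 m³/s
w_4 = (24.6 − 9.9)/2 = 7.35 m; q_4 = 0.63 × 0.56 × 7.35 = 2.593 m³/s
w_5 = (24.6 − 17.3)/2 = 3.65 m; q_5 = 0.33 × 0.15 × 3.65 = 0.1807 m³/s
Q = Σ qᵢ = 4.904 m³/s
= 4.904 × 3600 = 17660 m³/h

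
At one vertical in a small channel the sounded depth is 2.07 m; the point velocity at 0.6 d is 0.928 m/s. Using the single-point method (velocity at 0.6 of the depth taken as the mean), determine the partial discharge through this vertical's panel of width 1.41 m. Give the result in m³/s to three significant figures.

v̄ = v₀.₆ = 0.928 m/s
q = v̄ × d × w = 0.9280 × 2.07 × 1.41 = 2.709 m³/s

2.71 m³/s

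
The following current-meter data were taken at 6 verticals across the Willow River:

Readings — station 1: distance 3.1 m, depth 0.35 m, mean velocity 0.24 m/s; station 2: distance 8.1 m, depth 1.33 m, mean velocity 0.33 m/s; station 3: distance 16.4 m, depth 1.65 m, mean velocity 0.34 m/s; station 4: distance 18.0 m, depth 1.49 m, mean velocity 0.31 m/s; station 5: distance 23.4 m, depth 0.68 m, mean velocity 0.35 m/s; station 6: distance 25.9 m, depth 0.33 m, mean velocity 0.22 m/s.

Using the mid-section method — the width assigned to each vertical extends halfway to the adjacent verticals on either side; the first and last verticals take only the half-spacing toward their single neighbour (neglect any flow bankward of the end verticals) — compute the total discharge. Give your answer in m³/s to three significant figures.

8.55 m³/s

w_1 = (8.1 − 3.1)/2 = 2.5 m; q_1 = 0.24 × 0.35 × 2.5 = 0.2100 m³/s
w_2 = (16.4 − 3.1)/2 = 6.65 m; q_2 = 0.33 × 1.33 × 6.65 = 2.919 m³/s
w_3 = (18.0 − 8.1)/2 = 4.95 m; q_3 = 0.34 × 1.65 × 4.95 = 2.777 m³/s
w_4 = (23.4 − 16.4)/2 = 3.5 m; q_4 = 0.31 × 1.49 × 3.5 = 1.617 m³/s
w_5 = (25.9 − 18.0)/2 = 3.95 m; q_5 = 0.35 × 0.68 × 3.95 = 0.9401 m³/s
w_6 = (25.9 − 23.4)/2 = 1.25 m; q_6 = 0.22 × 0.33 × 1.25 = 0.09075 m³/s
Q = Σ qᵢ = 8.553 m³/s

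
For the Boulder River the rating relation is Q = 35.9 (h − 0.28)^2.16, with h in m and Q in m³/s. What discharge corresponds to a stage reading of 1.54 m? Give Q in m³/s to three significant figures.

Q = 35.9 × (1.54 − 0.28)^2.16 = 35.9 × 1.26^2.16 = 59.14 m³/s

59.1 m³/s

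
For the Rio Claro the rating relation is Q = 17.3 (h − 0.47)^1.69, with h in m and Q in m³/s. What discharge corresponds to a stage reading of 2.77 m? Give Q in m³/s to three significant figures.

70.7 m³/s

Q = 17.3 × (2.77 − 0.47)^1.69 = 17.3 × 2.3^1.69 = 70.69 m³/s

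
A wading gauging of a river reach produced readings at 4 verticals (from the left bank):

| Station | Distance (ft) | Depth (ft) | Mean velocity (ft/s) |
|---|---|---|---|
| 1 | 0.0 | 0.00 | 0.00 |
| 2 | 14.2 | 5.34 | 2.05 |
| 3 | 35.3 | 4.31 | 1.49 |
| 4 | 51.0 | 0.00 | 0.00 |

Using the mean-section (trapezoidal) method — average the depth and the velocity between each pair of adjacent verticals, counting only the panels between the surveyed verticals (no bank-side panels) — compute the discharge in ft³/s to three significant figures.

244 ft³/s

Panel 1-2: Δb = 14.2 ft, d̄ = (0.00+5.34)/2 = 2.67, v̄ = (0.00+2.05)/2 = 1.025 → q = 14.2×2.67×1.025 = 38.86 ft³/s
Panel 2-3: Δb = 21.1 ft, d̄ = (5.34+4.31)/2 = 4.825, v̄ = (2.05+1.49)/2 = 1.77 → q = 21.1×4.825×1.77 = 180.2 ft³/s
Panel 3-4: Δb = 15.7 ft, d̄ = (4.31+0.00)/2 = 2.155, v̄ = (1.49+0.00)/2 = 0.745 → q = 15.7×2.155×0.745 = 25.21 ft³/s
Q = Σ q = 244.3 ft³/s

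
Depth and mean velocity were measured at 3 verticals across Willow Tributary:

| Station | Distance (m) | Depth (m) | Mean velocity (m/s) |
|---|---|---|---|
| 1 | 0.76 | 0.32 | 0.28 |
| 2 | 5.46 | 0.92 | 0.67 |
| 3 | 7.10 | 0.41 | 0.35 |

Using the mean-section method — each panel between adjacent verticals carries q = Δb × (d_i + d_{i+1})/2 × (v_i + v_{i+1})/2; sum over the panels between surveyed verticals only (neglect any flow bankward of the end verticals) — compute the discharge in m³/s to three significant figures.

Panel 1-2: Δb = 4.7 m, d̄ = (0.32+0.92)/2 = 0.62, v̄ = (0.28+0.67)/2 = 0.475 → q = 4.7×0.62×0.475 = 1.384 m³/s
Panel 2-3: Δb = 1.64 m, d̄ = (0.92+0.41)/2 = 0.665, v̄ = (0.67+0.35)/2 = 0.51 → q = 1.64×0.665×0.51 = 0.5562 m³/s
Q = Σ q = 1.940 m³/s

1.94 m³/s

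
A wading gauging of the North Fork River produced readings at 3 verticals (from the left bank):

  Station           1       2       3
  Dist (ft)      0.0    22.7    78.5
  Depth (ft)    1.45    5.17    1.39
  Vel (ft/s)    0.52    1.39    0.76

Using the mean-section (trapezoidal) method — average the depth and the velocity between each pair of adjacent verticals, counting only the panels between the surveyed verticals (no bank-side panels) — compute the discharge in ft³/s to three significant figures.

269 ft³/s

Panel 1-2: Δb = 22.7 ft, d̄ = (1.45+5.17)/2 = 3.31, v̄ = (0.52+1.39)/2 = 0.955 → q = 22.7×3.31×0.955 = 71.76 ft³/s
Panel 2-3: Δb = 55.8 ft, d̄ = (5.17+1.39)/2 = 3.28, v̄ = (1.39+0.76)/2 = 1.075 → q = 55.8×3.28×1.075 = 196.8 ft³/s
Q = Σ q = 268.5 ft³/s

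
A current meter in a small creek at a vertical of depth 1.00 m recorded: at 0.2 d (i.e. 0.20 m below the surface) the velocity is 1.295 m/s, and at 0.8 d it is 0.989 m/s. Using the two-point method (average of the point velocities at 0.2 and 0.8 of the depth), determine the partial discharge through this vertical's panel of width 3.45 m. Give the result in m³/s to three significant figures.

v̄ = (1.295 + 0.989) / 2 = 1.142 m/s
q = v̄ × d × w = 1.142 × 1.00 × 3.45 = 3.940 m³/s

3.94 m³/s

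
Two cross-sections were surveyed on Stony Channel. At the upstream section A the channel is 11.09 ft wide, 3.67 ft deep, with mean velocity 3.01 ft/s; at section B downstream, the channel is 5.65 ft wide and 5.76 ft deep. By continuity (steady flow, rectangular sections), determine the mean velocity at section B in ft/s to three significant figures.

Q = A₁V₁ = (11.09×3.67) × 3.01 = 122.5 ft³/s
A₂ = 5.65 × 5.76 = 32.54 ft²
V₂ = Q/A₂ = 122.5/32.54 = 3.764 ft/s

3.76 ft/s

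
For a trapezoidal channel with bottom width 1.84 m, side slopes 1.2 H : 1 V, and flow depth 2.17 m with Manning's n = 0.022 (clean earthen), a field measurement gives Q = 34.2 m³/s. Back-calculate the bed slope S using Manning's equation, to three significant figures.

0.00524

A = (b + z·y)·y = (1.84 + 1.2×2.17)×2.17 = 9.643 m²
P = b + 2y√(1+z²) = 1.84 + 2×2.17×√(1+1.2²) = 8.619 m
R = A/P = 9.643/8.619 = 1.119 m
S = (Q·n / (1·A·R^(2/3)))² = (34.2×0.022 / (1×9.643×1.078))² = 0.005241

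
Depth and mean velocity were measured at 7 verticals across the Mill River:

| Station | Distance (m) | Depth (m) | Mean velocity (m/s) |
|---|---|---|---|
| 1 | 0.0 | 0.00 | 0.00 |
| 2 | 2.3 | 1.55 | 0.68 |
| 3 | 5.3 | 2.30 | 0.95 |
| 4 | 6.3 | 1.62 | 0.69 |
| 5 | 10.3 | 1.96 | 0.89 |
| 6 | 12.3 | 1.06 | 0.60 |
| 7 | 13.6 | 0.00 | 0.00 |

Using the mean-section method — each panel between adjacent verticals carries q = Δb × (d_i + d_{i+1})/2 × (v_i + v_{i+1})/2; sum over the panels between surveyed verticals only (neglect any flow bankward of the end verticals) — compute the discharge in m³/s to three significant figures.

15.0 m³/s

Panel 1-2: Δb = 2.3 m, d̄ = (0.00+1.55)/2 = 0.775, v̄ = (0.00+0.68)/2 = 0.34 → q = 2.3×0.775×0.34 = 0.6061 m³/s
Panel 2-3: Δb = 3 m, d̄ = (1.55+2.30)/2 = 1.925, v̄ = (0.68+0.95)/2 = 0.815 → q = 3×1.925×0.815 = 4.707 m³/s
Panel 3-4: Δb = 1 m, d̄ = (2.30+1.62)/2 = 1.96, v̄ = (0.95+0.69)/2 = 0.82 → q = 1×1.96×0.82 = 1.607 m³/s
Panel 4-5: Δb = 4 m, d̄ = (1.62+1.96)/2 = 1.79, v̄ = (0.69+0.89)/2 = 0.79 → q = 4×1.79×0.79 = 5.656 m³/s
Panel 5-6: Δb = 2 m, d̄ = (1.96+1.06)/2 = 1.51, v̄ = (0.89+0.60)/2 = 0.745 → q = 2×1.51×0.745 = 2.250 m³/s
Panel 6-7: Δb = 1.3 m, d̄ = (1.06+0.00)/2 = 0.53, v̄ = (0.60+0.00)/2 = 0.3 → q = 1.3×0.53×0.3 = 0.2067 m³/s
Q = Σ q = 15.03 m³/s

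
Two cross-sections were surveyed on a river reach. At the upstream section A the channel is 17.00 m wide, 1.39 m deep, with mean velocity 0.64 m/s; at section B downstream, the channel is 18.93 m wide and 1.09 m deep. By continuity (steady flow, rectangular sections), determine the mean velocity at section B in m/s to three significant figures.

0.733 m/s

Q = A₁V₁ = (17.00×1.39) × 0.64 = 15.12 m³/s
A₂ = 18.93 × 1.09 = 20.63 m²
V₂ = Q/A₂ = 15.12/20.63 = 0.7329 m/s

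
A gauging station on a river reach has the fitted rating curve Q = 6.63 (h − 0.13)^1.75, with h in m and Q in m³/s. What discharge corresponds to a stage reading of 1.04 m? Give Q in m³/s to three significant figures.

Q = 6.63 × (1.04 − 0.13)^1.75 = 6.63 × 0.91^1.75 = 5.621 m³/s

5.62 m³/s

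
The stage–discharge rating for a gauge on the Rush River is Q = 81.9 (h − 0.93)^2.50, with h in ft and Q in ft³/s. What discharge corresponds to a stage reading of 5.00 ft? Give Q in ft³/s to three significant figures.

2740 ft³/s

Q = 81.9 × (5.00 − 0.93)^2.50 = 81.9 × 4.07^2.50 = 2737 ft³/s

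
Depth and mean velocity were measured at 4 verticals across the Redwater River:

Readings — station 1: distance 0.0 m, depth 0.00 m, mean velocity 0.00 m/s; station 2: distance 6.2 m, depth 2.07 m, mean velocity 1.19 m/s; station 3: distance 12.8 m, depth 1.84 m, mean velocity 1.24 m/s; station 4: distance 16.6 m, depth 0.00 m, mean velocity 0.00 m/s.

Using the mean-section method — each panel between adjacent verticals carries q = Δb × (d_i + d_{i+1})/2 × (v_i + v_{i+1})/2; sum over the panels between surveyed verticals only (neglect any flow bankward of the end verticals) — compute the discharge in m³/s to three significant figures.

Panel 1-2: Δb = 6.2 m, d̄ = (0.00+2.07)/2 = 1.035, v̄ = (0.00+1.19)/2 = 0.595 → q = 6.2×1.035×0.595 = 3.818 m³/s
Panel 2-3: Δb = 6.6 m, d̄ = (2.07+1.84)/2 = 1.955, v̄ = (1.19+1.24)/2 = 1.215 → q = 6.6×1.955×1.215 = 15.68 m³/s
Panel 3-4: Δb = 3.8 m, d̄ = (1.84+0.00)/2 = 0.92, v̄ = (1.24+0.00)/2 = 0.62 → q = 3.8×0.92×0.62 = 2.168 m³/s
Q = Σ q = 21.66 m³/s

21.7 m³/s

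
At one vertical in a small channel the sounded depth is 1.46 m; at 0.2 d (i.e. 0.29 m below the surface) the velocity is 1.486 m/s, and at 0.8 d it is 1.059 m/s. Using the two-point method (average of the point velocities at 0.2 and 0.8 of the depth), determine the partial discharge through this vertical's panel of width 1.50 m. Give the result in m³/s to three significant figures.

2.79 m³/s

v̄ = (1.486 + 1.059) / 2 = 1.273 m/s
q = v̄ × d × w = 1.273 × 1.46 × 1.50 = 2.787 m³/s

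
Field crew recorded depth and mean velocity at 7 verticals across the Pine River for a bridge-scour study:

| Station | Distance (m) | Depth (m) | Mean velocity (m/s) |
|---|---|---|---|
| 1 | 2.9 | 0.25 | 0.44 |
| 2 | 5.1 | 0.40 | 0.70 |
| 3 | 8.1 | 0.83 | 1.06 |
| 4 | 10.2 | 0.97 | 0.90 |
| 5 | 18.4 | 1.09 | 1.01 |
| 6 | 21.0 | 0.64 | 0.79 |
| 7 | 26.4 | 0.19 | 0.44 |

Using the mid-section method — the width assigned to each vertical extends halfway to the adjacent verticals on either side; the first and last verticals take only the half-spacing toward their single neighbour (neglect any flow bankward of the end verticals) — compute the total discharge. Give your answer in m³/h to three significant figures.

56800 m³/h

w_1 = (5.1 − 2.9)/2 = 1.1 m; q_1 = 0.44 × 0.25 × 1.1 = 0.1210 m³/s
w_2 = (8.1 − 2.9)/2 = 2.6 m; q_2 = 0.70 × 0.40 × 2.6 = 0.7280 m³/s
w_3 = (10.2 − 5.1)/2 = 2.55 m; q_3 = 1.06 × 0.83 × 2.55 = 2.243 m³/s
w_4 = (18.4 − 8.1)/2 = 5.15 m; q_4 = 0.90 × 0.97 × 5.15 = 4.496 m³/s
w_5 = (21.0 − 10.2)/2 = 5.4 m; q_5 = 1.01 × 1.09 × 5.4 = 5.945 m³/s
w_6 = (26.4 − 18.4)/2 = 4 m; q_6 = 0.79 × 0.64 × 4 = 2.022 m³/s
w_7 = (26.4 − 21.0)/2 = 2.7 m; q_7 = 0.44 × 0.19 × 2.7 = 0.2257 m³/s
Q = Σ qᵢ = 15.78 m³/s
= 15.78 × 3600 = 56810 m³/h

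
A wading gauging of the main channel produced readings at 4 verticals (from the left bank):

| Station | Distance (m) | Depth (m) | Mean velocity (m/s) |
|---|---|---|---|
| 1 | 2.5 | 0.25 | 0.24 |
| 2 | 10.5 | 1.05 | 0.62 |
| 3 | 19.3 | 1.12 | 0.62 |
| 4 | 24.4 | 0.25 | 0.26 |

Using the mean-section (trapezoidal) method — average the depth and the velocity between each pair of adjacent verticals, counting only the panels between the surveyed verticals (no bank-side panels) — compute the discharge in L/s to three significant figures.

9690 L/s

Panel 1-2: Δb = 8 m, d̄ = (0.25+1.05)/2 = 0.65, v̄ = (0.24+0.62)/2 = 0.43 → q = 8×0.65×0.43 = 2.236 m³/s
Panel 2-3: Δb = 8.8 m, d̄ = (1.05+1.12)/2 = 1.085, v̄ = (0.62+0.62)/2 = 0.62 → q = 8.8×1.085×0.62 = 5.920 m³/s
Panel 3-4: Δb = 5.1 m, d̄ = (1.12+0.25)/2 = 0.685, v̄ = (0.62+0.26)/2 = 0.44 → q = 5.1×0.685×0.44 = 1.537 m³/s
Q = Σ q = 9.693 m³/s
= 9.693 × 1000 = 9693 L/s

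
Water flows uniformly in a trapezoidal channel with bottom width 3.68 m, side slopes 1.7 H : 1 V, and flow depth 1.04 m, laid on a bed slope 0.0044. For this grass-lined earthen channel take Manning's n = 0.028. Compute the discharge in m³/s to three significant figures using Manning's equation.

10.9 m³/s

A = (b + z·y)·y = (3.68 + 1.7×1.04)×1.04 = 5.666 m²
P = b + 2y√(1+z²) = 3.68 + 2×1.04×√(1+1.7²) = 7.782 m
R = A/P = 5.666/7.782 = 0.7280 m
Q = (1/n)·A·R^(2/3)·S^(1/2) = (1/0.028) × 5.666 × 0.7280^(2/3) × 0.0044^(1/2) = 10.86 m³/s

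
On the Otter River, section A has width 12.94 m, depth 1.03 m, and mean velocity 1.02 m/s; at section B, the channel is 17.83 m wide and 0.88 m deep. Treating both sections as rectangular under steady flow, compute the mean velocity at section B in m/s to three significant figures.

0.866 m/s

Q = A₁V₁ = (12.94×1.03) × 1.02 = 13.59 m³/s
A₂ = 17.83 × 0.88 = 15.69 m²
V₂ = Q/A₂ = 13.59/15.69 = 0.8664 m/s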